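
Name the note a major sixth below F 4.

A flat 3

Six letter names down from F: A.
A major sixth is 9 semitones; 9 semitones down from F4 gives Ab3.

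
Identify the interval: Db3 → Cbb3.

augmented second

Descending from Db3 to Cbb3 is the same interval as ascending Cbb3 to Db3.
C to D spans two letter names (C-D) — that makes it a second of some quality.
A major second would be 2 semitones; Cbb3 to Db3 is 3, one semitone wider, so the interval is augmented.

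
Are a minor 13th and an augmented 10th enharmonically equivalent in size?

No

20 semitones (minor thirteenth) vs 17 semitones (augmented tenth): not equal.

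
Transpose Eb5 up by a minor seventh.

Counting seven letter names up from E lands on D.
Moving 10 semitones up from Eb5 (the size of a minor seventh) reaches Db6.

Db6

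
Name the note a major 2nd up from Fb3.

The second takes the letter from F up to G.
A major second is 2 semitones; 2 semitones up from Fb3 gives Gb3.

Gb3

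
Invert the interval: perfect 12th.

P4

First reduce the compound perfect twelfth to its simple form, a perfect fifth.
The rule of nine gives the new number: 9 − 5 = 4, so a fifth becomes a fourth.
And perfect stays perfect under inversion, so we get a perfect fourth.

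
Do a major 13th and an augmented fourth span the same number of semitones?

No

21 semitones (major thirteenth) vs 6 semitones (augmented fourth): not equal.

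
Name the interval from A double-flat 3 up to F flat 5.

major 13th

A to F spans six letter names (A-B-C-D-E-F), plus an octave: a thirteenth.
The major thirteenth spans 21 semitones, and Abb3 to Fb5 is exactly 21 semitones — so this is a major thirteenth.
(Equivalently, a compound major sixth: a major sixth plus an octave.)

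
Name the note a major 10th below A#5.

F#4

Counting three letter names plus an octave down from A lands on F.
Moving 16 semitones down from A#5 (the size of a major tenth) reaches F#4.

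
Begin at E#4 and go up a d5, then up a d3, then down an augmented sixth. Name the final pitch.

Fbb4

A diminished fifth up from E#4 is B4.
A diminished third up from B4 is Db5.
Down an augmented sixth from Db5: Fbb4 (10 semitones down).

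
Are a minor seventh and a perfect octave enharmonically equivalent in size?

No

10 semitones (minor seventh) vs 12 semitones (perfect octave): not equal.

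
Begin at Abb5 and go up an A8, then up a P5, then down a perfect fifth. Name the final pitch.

Up an augmented octave from Abb5: Ab6 (13 semitones up).
Ab6 up a perfect fifth → Eb7 (7 semitones).
A perfect fifth down from Eb7 is Ab6.

Ab6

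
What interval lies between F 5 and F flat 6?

d8

F to F is the same letter name, plus an octave: an octave.
A perfect octave would be 12 semitones; F5 to Fb6 is 11, one semitone narrower, so the interval is diminished.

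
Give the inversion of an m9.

First reduce the compound minor ninth to its simple form, a minor second.
Inverted interval numbers add to nine, so a second pairs with a seventh (2 + 7 = 9).
Quality inverts too: minor becomes major. That makes the inversion a major seventh.

M7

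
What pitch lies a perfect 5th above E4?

B4

The fifth takes the letter from E up to B.
A perfect fifth is 7 semitones; 7 semitones up from E4 gives B4.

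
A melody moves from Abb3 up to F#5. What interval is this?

doubly augmented thirteenth

A to F spans six letter names (A-B-C-D-E-F), plus an octave — that makes it a thirteenth of some quality.
A major thirteenth would be 21 semitones; Abb3 to F#5 is 23, two semitones wider, so the interval is doubly augmented.
(Equivalently, a compound doubly augmented sixth: a doubly augmented sixth plus an octave.)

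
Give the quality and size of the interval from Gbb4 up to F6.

augmented fourteenth

G to F spans seven letter names (G-A-B-C-D-E-F), plus an octave: a fourteenth.
A major fourteenth would be 23 semitones; Gbb4 to F6 is 24, one semitone wider, so the interval is augmented.
(Equivalently, a compound augmented seventh: an augmented seventh plus an octave.)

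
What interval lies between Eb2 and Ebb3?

diminished octave

E to E is the same letter name, plus an octave, so the interval is some kind of octave.
The perfect octave is 12 semitones; here we have 11, one semitone narrower: diminished.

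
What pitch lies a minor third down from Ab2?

Three letter names down from A: F.
Moving 3 semitones down from Ab2 (the size of a minor third) reaches F2.

F2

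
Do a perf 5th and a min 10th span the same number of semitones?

7 semitones (perfect fifth) vs 15 semitones (minor tenth): not equal.

No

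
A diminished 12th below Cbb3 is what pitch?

Fb1

Five letters down from C (plus an octave) reaches F.
Moving 18 semitones down from Cbb3 (the size of a diminished twelfth) reaches Fb1.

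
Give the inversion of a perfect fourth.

Inverted interval numbers add to nine, so a fourth pairs with a fifth (4 + 5 = 9).
And perfect stays perfect under inversion, so we get a perfect fifth.

perfect fifth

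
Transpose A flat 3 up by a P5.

Five letter names up from A: E.
Moving 7 semitones up from Ab3 (the size of a perfect fifth) reaches Eb4.

E flat 4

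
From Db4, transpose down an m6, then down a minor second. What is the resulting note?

E3

Down a minor sixth from Db4: F3 (8 semitones down).
Down a minor second from F3: E3 (1 semitone down).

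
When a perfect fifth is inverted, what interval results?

perfect 4th

Interval numbers invert to sum to nine: 5 + 4 = 9, so a fifth inverts to a fourth.
And perfect stays perfect under inversion, so we get a perfect fourth.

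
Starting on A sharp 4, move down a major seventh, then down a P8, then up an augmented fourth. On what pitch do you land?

A#4 down a major seventh → B3 (11 semitones).
B3 down a perfect octave → B2 (12 semitones).
B2 up an augmented fourth → E#3 (6 semitones).

E sharp 3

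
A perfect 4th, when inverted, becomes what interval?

perfect fifth

The rule of nine gives the new number: 9 − 4 = 5, so a fourth becomes a fifth.
And perfect stays perfect under inversion, so we get a perfect fifth.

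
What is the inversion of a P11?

perfect fifth

First reduce the compound perfect eleventh to its simple form, a perfect fourth.
The rule of nine gives the new number: 9 − 4 = 5, so a fourth becomes a fifth.
Quality inverts too: perfect stays perfect. That makes the inversion a perfect fifth.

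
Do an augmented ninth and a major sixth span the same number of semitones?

15 semitones (augmented ninth) vs 9 semitones (major sixth): not equal.

No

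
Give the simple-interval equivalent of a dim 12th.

d5

Take out an octave (7 from the number): 12 − 7 = 5.
That makes a diminished twelfth a compound diminished fifth — an octave plus a diminished fifth.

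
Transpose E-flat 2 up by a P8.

E-flat 3

For an octave the letter name doesn't change: still E, an octave up.
A perfect octave is 12 semitones; 12 semitones up from Eb2 gives Eb3.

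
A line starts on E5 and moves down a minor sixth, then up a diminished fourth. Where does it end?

C5

E5 down a minor sixth → G#4 (8 semitones).
A diminished fourth up from G#4 is C5.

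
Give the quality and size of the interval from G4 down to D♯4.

diminished fourth

Descending from G4 to D#4 is the same interval as ascending D#4 to G4.
D to G spans four letter names (D-E-F-G) — that makes it a fourth of some quality.
A perfect fourth would be 5 semitones; D#4 to G4 is 4, one semitone narrower, so the interval is diminished.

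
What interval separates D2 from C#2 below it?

minor second

Descending from D2 to C#2 is the same interval as ascending C#2 to D2.
C to D spans two letter names (C-D), so the interval is some kind of second.
At 1 semitone, C#2→D2 falls one short of a major second: minor.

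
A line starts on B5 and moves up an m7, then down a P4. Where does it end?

E6

A minor seventh up from B5 is A6.
A6 down a perfect fourth → E6 (5 semitones).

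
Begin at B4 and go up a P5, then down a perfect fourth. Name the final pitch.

Up a perfect fifth from B4: F#5 (7 semitones up).
F#5 down a perfect fourth → C#5 (5 semitones).

C#5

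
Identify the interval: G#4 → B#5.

major 10th

G to B spans three letter names (G-A-B), plus an octave, so the interval is some kind of tenth.
Counting semitones, G#4→B#5 is 16, which is the major tenth.
(Equivalently, a compound major third: a major third plus an octave.)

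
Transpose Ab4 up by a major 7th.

G5

Seven letter names up from A: G.
Moving 11 semitones up from Ab4 (the size of a major seventh) reaches G5.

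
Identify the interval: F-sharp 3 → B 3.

perfect fourth

F to B spans four letter names (F-G-A-B), so the interval is some kind of fourth.
Counting semitones, F#3→B3 is 5, which is the perfect fourth.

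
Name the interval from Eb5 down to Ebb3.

augmented 15th

Descending from Eb5 to Ebb3 is the same interval as ascending Ebb3 to Eb5.
E to E is the same letter name, plus 2 octaves — that makes it a fifteenth of some quality.
Ebb3 to Eb5 spans 25 semitones — one semitone wider than the perfect fifteenth (24) — giving an augmented fifteenth.
(Equivalently, a compound augmented octave: an augmented octave plus an octave.)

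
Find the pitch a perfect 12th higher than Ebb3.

Five letters up from E (plus an octave) reaches B.
A perfect twelfth spans 19 semitones, so from Ebb3 the target pitch is Bbb4.

Bbb4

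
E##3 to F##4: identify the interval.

E to F spans two letter names (E-F), plus an octave, so the interval is some kind of ninth.
A major ninth would be 14 semitones, but E##3 to F##4 is 13 — one semitone narrower, making it a minor ninth.
(Equivalently, a compound minor second: a minor second plus an octave.)

minor 9th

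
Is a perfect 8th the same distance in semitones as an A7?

Yes

A perfect octave spans 12 semitones, and an augmented seventh also spans 12 semitones — they're enharmonic.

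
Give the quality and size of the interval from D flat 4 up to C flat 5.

minor seventh

D to C spans seven letter names (D-E-F-G-A-B-C): a seventh.
A major seventh would be 11 semitones, but Db4 to Cb5 is 10 — one semitone narrower, making it a minor seventh.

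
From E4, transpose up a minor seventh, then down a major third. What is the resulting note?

Up a minor seventh from E4: D5 (10 semitones up).
A major third down from D5 is Bb4.

Bb4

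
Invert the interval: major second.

minor seventh

The rule of nine gives the new number: 9 − 2 = 7, so a second becomes a seventh.
Quality inverts too: major becomes minor. That makes the inversion a minor seventh.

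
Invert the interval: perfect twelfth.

First reduce the compound perfect twelfth to its simple form, a perfect fifth.
Interval numbers invert to sum to nine: 5 + 4 = 9, so a fifth inverts to a fourth.
The quality also flips — perfect stays perfect — giving a perfect fourth.

perfect fourth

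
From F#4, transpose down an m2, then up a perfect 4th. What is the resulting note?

A minor second down from F#4 is E#4.
Up a perfect fourth from E#4: A#4 (5 semitones up).

A#4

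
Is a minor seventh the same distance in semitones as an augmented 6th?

A minor seventh = 10 semitones = an augmented sixth; enharmonically equal.

Yes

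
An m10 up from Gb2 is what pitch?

Bbb3

Three letters up from G (plus an octave) reaches B.
A minor tenth is 15 semitones; 15 semitones up from Gb2 gives Bbb3.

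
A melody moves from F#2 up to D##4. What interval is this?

augmented 13th

F to D spans six letter names (F-G-A-B-C-D), plus an octave, so the interval is some kind of thirteenth.
F#2 to D##4 spans 22 semitones — one semitone wider than the major thirteenth (21) — giving an augmented thirteenth.
(Equivalently, a compound augmented sixth: an augmented sixth plus an octave.)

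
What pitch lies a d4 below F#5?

C##5

The fourth takes the letter from F down to C.
A diminished fourth is 4 semitones; 4 semitones down from F#5 gives C##5.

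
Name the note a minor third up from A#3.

Three letter names up from A: C.
Moving 3 semitones up from A#3 (the size of a minor third) reaches C#4.

C#4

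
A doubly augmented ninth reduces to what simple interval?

Each octave removed subtracts seven from the number: 9 − 7 = 2.
Quality carries through unchanged, so the simple form is a doubly augmented second.

doubly augmented 2nd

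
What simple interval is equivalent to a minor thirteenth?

minor 6th

Each octave removed subtracts seven from the number: 13 − 7 = 6.
Quality carries through unchanged, so the simple form is a minor sixth.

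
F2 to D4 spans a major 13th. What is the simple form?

major sixth

Subtracting seven from the interval number removes an octave: 13 − 7 = 6.
So a major thirteenth is an octave plus a major sixth. The quality is unchanged.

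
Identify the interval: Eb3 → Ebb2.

augmented 8th

Descending from Eb3 to Ebb2 is the same interval as ascending Ebb2 to Eb3.
E to E is the same letter name, plus an octave: an octave.
The perfect octave is 12 semitones; here we have 13, one semitone wider: augmented.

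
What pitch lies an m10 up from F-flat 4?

A-double-flat 5

Three letters up from F (plus an octave) reaches A.
A minor tenth is 15 semitones; 15 semitones up from Fb4 gives Abb5.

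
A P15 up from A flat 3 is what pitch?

A flat 5

A fifteenth keeps the letter name A, two octaves up from A.
Moving 24 semitones up from Ab3 (the size of a perfect fifteenth) reaches Ab5.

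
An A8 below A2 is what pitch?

Ab1

An octave keeps the letter name A, an octave down from A.
An augmented octave is 13 semitones; 13 semitones down from A2 gives Ab1.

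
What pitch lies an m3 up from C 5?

Counting three letter names up from C lands on E.
Moving 3 semitones up from C5 (the size of a minor third) reaches Eb5.

E-flat 5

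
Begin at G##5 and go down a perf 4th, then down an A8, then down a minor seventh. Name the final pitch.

E#3

A perfect fourth down from G##5 is D##5.
An augmented octave down from D##5 is D#4.
Down a minor seventh from D#4: E#3 (10 semitones down).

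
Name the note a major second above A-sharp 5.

Two letter names up from A: B.
Moving 2 semitones up from A#5 (the size of a major second) reaches B#5.

B-sharp 5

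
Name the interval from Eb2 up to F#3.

A9

E to F spans two letter names (E-F), plus an octave: a ninth.
The major ninth is 14 semitones; here we have 15, one semitone wider: augmented.
(Equivalently, a compound augmented second: an augmented second plus an octave.)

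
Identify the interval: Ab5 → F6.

M6

A to F spans six letter names (A-B-C-D-E-F) — that makes it a sixth of some quality.
Counting semitones, Ab5→F6 is 9, which is the major sixth.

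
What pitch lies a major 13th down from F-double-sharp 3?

A-sharp 1

Counting six letter names plus an octave down from F lands on A.
Moving 21 semitones down from F##3 (the size of a major thirteenth) reaches A#1.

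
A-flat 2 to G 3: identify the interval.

major 7th

A to G spans seven letter names (A-B-C-D-E-F-G), so the interval is some kind of seventh.
Ab2 to G3 is 11 semitones, matching the major seventh exactly, so the quality is major.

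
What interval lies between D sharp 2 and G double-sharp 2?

D to G spans four letter names (D-E-F-G): a fourth.
A perfect fourth would be 5 semitones; D#2 to G##2 is 6, one semitone wider, so the interval is augmented.

augmented 4th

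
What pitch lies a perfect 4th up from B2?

E3

The fourth takes the letter from B up to E.
A perfect fourth is 5 semitones; 5 semitones up from B2 gives E3.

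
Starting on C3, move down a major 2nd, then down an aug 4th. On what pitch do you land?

Fb2

Down a major second from C3: Bb2 (2 semitones down).
An augmented fourth down from Bb2 is Fb2.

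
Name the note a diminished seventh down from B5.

The seventh takes the letter from B down to C.
Moving 9 semitones down from B5 (the size of a diminished seventh) reaches C##5.

C##5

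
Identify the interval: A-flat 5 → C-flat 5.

Descending from Ab5 to Cb5 is the same interval as ascending Cb5 to Ab5.
C to A spans six letter names (C-D-E-F-G-A), so the interval is some kind of sixth.
Counting semitones, Cb5→Ab5 is 9, which is the major sixth.

M6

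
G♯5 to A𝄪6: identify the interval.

augmented ninth

G to A spans two letter names (G-A), plus an octave, so the interval is some kind of ninth.
The major ninth is 14 semitones; here we have 15, one semitone wider: augmented.
(Equivalently, a compound augmented second: an augmented second plus an octave.)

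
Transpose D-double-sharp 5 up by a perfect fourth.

Four letter names up from D: G.
A perfect fourth spans 5 semitones, so from D##5 the target pitch is G##5.

G-double-sharp 5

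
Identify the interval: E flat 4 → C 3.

Descending from Eb4 to C3 is the same interval as ascending C3 to Eb4.
C to E spans three letter names (C-D-E), plus an octave: a tenth.
At 15 semitones, C3→Eb4 falls one short of a major tenth: minor.
(Equivalently, a compound minor third: a minor third plus an octave.)

minor tenth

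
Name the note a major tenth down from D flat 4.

B double-flat 2

The tenth's letter: D down three letter names plus an octave → B.
Moving 16 semitones down from Db4 (the size of a major tenth) reaches Bbb2.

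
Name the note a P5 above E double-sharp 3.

Counting five letter names up from E lands on B.
Moving 7 semitones up from E##3 (the size of a perfect fifth) reaches B##3.

B double-sharp 3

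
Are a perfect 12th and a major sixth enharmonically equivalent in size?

No

19 semitones (perfect twelfth) vs 9 semitones (major sixth): not equal.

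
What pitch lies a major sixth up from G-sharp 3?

E-sharp 4

Six letter names up from G: E.
A major sixth is 9 semitones; 9 semitones up from G#3 gives E#4.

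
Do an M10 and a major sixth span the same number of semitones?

A major tenth is 16 semitones but a major sixth is 9 semitones — different sizes.

No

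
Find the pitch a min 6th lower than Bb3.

D3

Counting six letter names down from B lands on D.
A minor sixth spans 8 semitones, so from Bb3 the target pitch is D3.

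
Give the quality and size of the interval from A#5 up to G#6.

minor seventh

A to G spans seven letter names (A-B-C-D-E-F-G): a seventh.
A major seventh would be 11 semitones, but A#5 to G#6 is 10 — one semitone narrower, making it a minor seventh.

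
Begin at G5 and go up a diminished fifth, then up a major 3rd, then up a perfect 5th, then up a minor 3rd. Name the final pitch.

A diminished fifth up from G5 is Db6.
A major third up from Db6 is F6.
A perfect fifth up from F6 is C7.
Up a minor third from C7: Eb7 (3 semitones up).

Eb7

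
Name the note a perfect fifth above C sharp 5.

The fifth takes the letter from C up to G.
A perfect fifth is 7 semitones; 7 semitones up from C#5 gives G#5.

G sharp 5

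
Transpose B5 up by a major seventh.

A#6

Seven letter names up from B: A.
A major seventh spans 11 semitones, so from B5 the target pitch is A#6.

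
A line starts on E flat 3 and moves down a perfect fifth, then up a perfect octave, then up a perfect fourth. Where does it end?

A perfect fifth down from Eb3 is Ab2.
Up a perfect octave from Ab2: Ab3 (12 semitones up).
Ab3 up a perfect fourth → Db4 (5 semitones).

D flat 4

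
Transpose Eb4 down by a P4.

The fourth takes the letter from E down to B.
A perfect fourth spans 5 semitones, so from Eb4 the target pitch is Bb3.

Bb3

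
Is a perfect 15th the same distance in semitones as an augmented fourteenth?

Both span 24 semitones: a perfect fifteenth and an augmented fourteenth are the same chromatic distance.

Yes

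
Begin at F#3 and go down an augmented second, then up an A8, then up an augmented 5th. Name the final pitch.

Down an augmented second from F#3: Eb3 (3 semitones down).
Up an augmented octave from Eb3: E4 (13 semitones up).
Up an augmented fifth from E4: B#4 (8 semitones up).

B#4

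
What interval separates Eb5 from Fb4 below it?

Descending from Eb5 to Fb4 is the same interval as ascending Fb4 to Eb5.
F to E spans seven letter names (F-G-A-B-C-D-E) — that makes it a seventh of some quality.
Fb4 to Eb5 is 11 semitones, matching the major seventh exactly, so the quality is major.

M7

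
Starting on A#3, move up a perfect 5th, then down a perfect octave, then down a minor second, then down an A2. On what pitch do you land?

A perfect fifth up from A#3 is E#4.
E#4 down a perfect octave → E#3 (12 semitones).
E#3 down a minor second → D##3 (1 semitone).
D##3 down an augmented second → C#3 (3 semitones).

C#3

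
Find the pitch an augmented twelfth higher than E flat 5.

B 6

Counting five letter names plus an octave up from E lands on B.
An augmented twelfth spans 20 semitones, so from Eb5 the target pitch is B6.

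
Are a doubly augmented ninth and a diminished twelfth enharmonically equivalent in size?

16 semitones (doubly augmented ninth) vs 18 semitones (diminished twelfth): not equal.

No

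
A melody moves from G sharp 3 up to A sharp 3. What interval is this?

major second

G to A spans two letter names (G-A): a second.
G#3 to A#3 is 2 semitones, matching the major second exactly, so the quality is major.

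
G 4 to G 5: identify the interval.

G to G is the same letter name, plus an octave, so the interval is some kind of octave.
G4 to G5 is 12 semitones, matching the perfect octave exactly, so the quality is perfect.

perfect 8th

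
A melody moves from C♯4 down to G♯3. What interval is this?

Descending from C#4 to G#3 is the same interval as ascending G#3 to C#4.
G to C spans four letter names (G-A-B-C): a fourth.
G#3 to C#4 is 5 semitones, matching the perfect fourth exactly, so the quality is perfect.

perfect fourth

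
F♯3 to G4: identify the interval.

F to G spans two letter names (F-G), plus an octave — that makes it a ninth of some quality.
At 13 semitones, F#3→G4 falls one short of a major ninth: minor.
(Equivalently, a compound minor second: a minor second plus an octave.)

m9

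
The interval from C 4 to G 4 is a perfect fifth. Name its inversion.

perfect fourth

The rule of nine gives the new number: 9 − 5 = 4, so a fifth becomes a fourth.
And perfect stays perfect under inversion, so we get a perfect fourth.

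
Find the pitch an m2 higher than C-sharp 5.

D 5

The second takes the letter from C up to D.
A minor second is 1 semitone; 1 semitone up from C#5 gives D5.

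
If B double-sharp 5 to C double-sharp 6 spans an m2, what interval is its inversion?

Inverted interval numbers add to nine, so a second pairs with a seventh (2 + 7 = 9).
Quality inverts too: minor becomes major. That makes the inversion a major seventh.

major 7th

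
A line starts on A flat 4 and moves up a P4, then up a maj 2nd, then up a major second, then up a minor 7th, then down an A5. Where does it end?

A double-flat 5

Up a perfect fourth from Ab4: Db5 (5 semitones up).
A major second up from Db5 is Eb5.
A major second up from Eb5 is F5.
A minor seventh up from F5 is Eb6.
An augmented fifth down from Eb6 is Abb5.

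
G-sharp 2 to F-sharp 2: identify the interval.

Descending from G#2 to F#2 is the same interval as ascending F#2 to G#2.
F to G spans two letter names (F-G) — that makes it a second of some quality.
Counting semitones, F#2→G#2 is 2, which is the major second.

M2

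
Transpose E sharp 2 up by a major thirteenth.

C double-sharp 4

Six letters up from E (plus an octave) reaches C.
A major thirteenth spans 21 semitones, so from E#2 the target pitch is C##4.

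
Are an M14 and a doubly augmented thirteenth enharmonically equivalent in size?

Yes

A major fourteenth spans 23 semitones, and a doubly augmented thirteenth also spans 23 semitones — they're enharmonic.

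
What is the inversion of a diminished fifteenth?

First reduce the compound diminished fifteenth to its simple form, a diminished octave.
Inverted interval numbers add to nine, so an octave pairs with a unison (8 + 1 = 9).
And diminished becomes augmented under inversion, so we get an augmented unison.

augmented 1st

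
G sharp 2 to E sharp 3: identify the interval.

major sixth

G to E spans six letter names (G-A-B-C-D-E), so the interval is some kind of sixth.
Counting semitones, G#2→E#3 is 9, which is the major sixth.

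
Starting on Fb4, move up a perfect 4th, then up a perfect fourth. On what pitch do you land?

Up a perfect fourth from Fb4: Bbb4 (5 semitones up).
Up a perfect fourth from Bbb4: Ebb5 (5 semitones up).

Ebb5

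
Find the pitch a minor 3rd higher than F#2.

A2

Three letter names up from F: A.
A minor third is 3 semitones; 3 semitones up from F#2 gives A2.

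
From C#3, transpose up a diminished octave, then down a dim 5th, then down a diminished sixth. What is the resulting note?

A##2

Up a diminished octave from C#3: C4 (11 semitones up).
A diminished fifth down from C4 is F#3.
A diminished sixth down from F#3 is A##2.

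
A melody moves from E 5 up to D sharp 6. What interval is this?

E to D spans seven letter names (E-F-G-A-B-C-D): a seventh.
Counting semitones, E5→D#6 is 11, which is the major seventh.

major seventh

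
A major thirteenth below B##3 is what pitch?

Six letters down from B (plus an octave) reaches D.
A major thirteenth is 21 semitones; 21 semitones down from B##3 gives D##2.

D##2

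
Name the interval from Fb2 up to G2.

F to G spans two letter names (F-G) — that makes it a second of some quality.
A major second would be 2 semitones; Fb2 to G2 is 3, one semitone wider, so the interval is augmented.

augmented second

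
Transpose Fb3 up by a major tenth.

Three letters up from F (plus an octave) reaches A.
A major tenth is 16 semitones; 16 semitones up from Fb3 gives Ab4.

Ab4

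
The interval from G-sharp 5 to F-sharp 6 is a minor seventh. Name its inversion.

major 2nd

Inverted interval numbers add to nine, so a seventh pairs with a second (7 + 2 = 9).
The quality also flips — minor becomes major — giving a major second.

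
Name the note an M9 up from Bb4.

C6

Two letters up from B (plus an octave) reaches C.
Moving 14 semitones up from Bb4 (the size of a major ninth) reaches C6.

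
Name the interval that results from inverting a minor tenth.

major sixth

First reduce the compound minor tenth to its simple form, a minor third.
The rule of nine gives the new number: 9 − 3 = 6, so a third becomes a sixth.
Quality inverts too: minor becomes major. That makes the inversion a major sixth.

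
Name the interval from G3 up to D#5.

A12

G to D spans five letter names (G-A-B-C-D), plus an octave — that makes it a twelfth of some quality.
G3 to D#5 spans 20 semitones — one semitone wider than the perfect twelfth (19) — giving an augmented twelfth.
(Equivalently, a compound augmented fifth: an augmented fifth plus an octave.)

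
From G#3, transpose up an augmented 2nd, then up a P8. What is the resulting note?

Up an augmented second from G#3: A##3 (3 semitones up).
A perfect octave up from A##3 is A##4.

A##4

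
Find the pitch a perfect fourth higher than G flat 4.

C flat 5

Four letter names up from G: C.
Moving 5 semitones up from Gb4 (the size of a perfect fourth) reaches Cb5.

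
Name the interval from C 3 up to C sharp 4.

C to C is the same letter name, plus an octave, so the interval is some kind of octave.
C3 to C#4 spans 13 semitones — one semitone wider than the perfect octave (12) — giving an augmented octave.

augmented 8th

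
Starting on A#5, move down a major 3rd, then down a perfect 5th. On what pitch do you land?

B4

A#5 down a major third → F#5 (4 semitones).
F#5 down a perfect fifth → B4 (7 semitones).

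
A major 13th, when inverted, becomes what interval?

minor third

First reduce the compound major thirteenth to its simple form, a major sixth.
Inverted interval numbers add to nine, so a sixth pairs with a third (6 + 3 = 9).
And major becomes minor under inversion, so we get a minor third.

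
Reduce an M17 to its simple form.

Each octave removed subtracts seven from the number: 17 − 14 = 3.
That makes a major seventeenth a compound major third — 2 octaves plus a major third.

major 3rd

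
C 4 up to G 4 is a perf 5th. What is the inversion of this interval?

The rule of nine gives the new number: 9 − 5 = 4, so a fifth becomes a fourth.
The quality also flips — perfect stays perfect — giving a perfect fourth.

P4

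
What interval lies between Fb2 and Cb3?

perfect fifth

F to C spans five letter names (F-G-A-B-C), so the interval is some kind of fifth.
The perfect fifth spans 7 semitones, and Fb2 to Cb3 is exactly 7 semitones — so this is a perfect fifth.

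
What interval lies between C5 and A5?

C to A spans six letter names (C-D-E-F-G-A): a sixth.
Counting semitones, C5→A5 is 9, which is the major sixth.

major 6th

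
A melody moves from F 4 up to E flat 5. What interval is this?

m7

F to E spans seven letter names (F-G-A-B-C-D-E) — that makes it a seventh of some quality.
At 10 semitones, F4→Eb5 falls one short of a major seventh: minor.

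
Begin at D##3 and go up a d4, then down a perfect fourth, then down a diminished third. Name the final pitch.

D##3 up a diminished fourth → G#3 (4 semitones).
G#3 down a perfect fourth → D#3 (5 semitones).
Down a diminished third from D#3: B##2 (2 semitones down).

B##2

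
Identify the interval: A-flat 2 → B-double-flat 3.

minor 9th

A to B spans two letter names (A-B), plus an octave, so the interval is some kind of ninth.
At 13 semitones, Ab2→Bbb3 falls one short of a major ninth: minor.
(Equivalently, a compound minor second: a minor second plus an octave.)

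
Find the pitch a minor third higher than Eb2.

Gb2

Three letter names up from E: G.
A minor third spans 3 semitones, so from Eb2 the target pitch is Gb2.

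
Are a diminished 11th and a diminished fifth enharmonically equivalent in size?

A diminished eleventh is 16 semitones but a diminished fifth is 6 semitones — different sizes.

No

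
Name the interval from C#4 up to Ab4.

C to A spans six letter names (C-D-E-F-G-A): a sixth.
The major sixth is 9 semitones; here we have 7, two semitones narrower: diminished.

d6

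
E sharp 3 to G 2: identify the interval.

Descending from E#3 to G2 is the same interval as ascending G2 to E#3.
G to E spans six letter names (G-A-B-C-D-E), so the interval is some kind of sixth.
The major sixth is 9 semitones; here we have 10, one semitone wider: augmented.

augmented 6th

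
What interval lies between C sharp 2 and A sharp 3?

major thirteenth

C to A spans six letter names (C-D-E-F-G-A), plus an octave — that makes it a thirteenth of some quality.
The major thirteenth spans 21 semitones, and C#2 to A#3 is exactly 21 semitones — so this is a major thirteenth.
(Equivalently, a compound major sixth: a major sixth plus an octave.)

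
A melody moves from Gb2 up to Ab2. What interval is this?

M2

G to A spans two letter names (G-A): a second.
Gb2 to Ab2 is 2 semitones, matching the major second exactly, so the quality is major.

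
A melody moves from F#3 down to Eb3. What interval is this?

augmented second

Descending from F#3 to Eb3 is the same interval as ascending Eb3 to F#3.
E to F spans two letter names (E-F): a second.
The major second is 2 semitones; here we have 3, one semitone wider: augmented.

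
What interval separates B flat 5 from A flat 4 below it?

major ninth

Descending from Bb5 to Ab4 is the same interval as ascending Ab4 to Bb5.
A to B spans two letter names (A-B), plus an octave, so the interval is some kind of ninth.
The major ninth spans 14 semitones, and Ab4 to Bb5 is exactly 14 semitones — so this is a major ninth.
(Equivalently, a compound major second: a major second plus an octave.)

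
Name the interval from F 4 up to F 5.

perfect 8th

F to F is the same letter name, plus an octave — that makes it an octave of some quality.
F4 to F5 is 12 semitones, matching the perfect octave exactly, so the quality is perfect.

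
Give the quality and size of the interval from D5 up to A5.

D to A spans five letter names (D-E-F-G-A), so the interval is some kind of fifth.
D5 to A5 is 7 semitones, matching the perfect fifth exactly, so the quality is perfect.

perfect fifth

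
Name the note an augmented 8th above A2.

For an octave the letter name doesn't change: still A, an octave up.
An augmented octave is 13 semitones; 13 semitones up from A2 gives A#3.

A#3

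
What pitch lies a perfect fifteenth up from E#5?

E#7

For a fifteenth the letter name doesn't change: still E, two octaves up.
Moving 24 semitones up from E#5 (the size of a perfect fifteenth) reaches E#7.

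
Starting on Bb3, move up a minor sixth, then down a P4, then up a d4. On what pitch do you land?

Gbb4

A minor sixth up from Bb3 is Gb4.
Down a perfect fourth from Gb4: Db4 (5 semitones down).
A diminished fourth up from Db4 is Gbb4.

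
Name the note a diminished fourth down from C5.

G#4

The fourth takes the letter from C down to G.
A diminished fourth is 4 semitones; 4 semitones down from C5 gives G#4.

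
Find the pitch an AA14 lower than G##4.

Seven letters down from G (plus an octave) reaches A.
A doubly augmented fourteenth spans 25 semitones, so from G##4 the target pitch is Ab2.

Ab2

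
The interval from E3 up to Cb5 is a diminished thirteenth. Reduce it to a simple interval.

Subtracting seven from the interval number removes an octave: 13 − 7 = 6.
So a diminished thirteenth is an octave plus a diminished sixth. The quality is unchanged.

diminished sixth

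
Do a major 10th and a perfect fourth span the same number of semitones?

No

A major tenth spans 16 semitones; a perfect fourth spans 5 semitones. They differ by 11.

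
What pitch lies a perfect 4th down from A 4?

E 4

The fourth takes the letter from A down to E.
A perfect fourth spans 5 semitones, so from A4 the target pitch is E4.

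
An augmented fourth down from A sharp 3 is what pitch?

Counting four letter names down from A lands on E.
An augmented fourth is 6 semitones; 6 semitones down from A#3 gives E3.

E 3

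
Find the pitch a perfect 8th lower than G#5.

G#4

An octave keeps the letter name G, an octave down from G.
A perfect octave is 12 semitones; 12 semitones down from G#5 gives G#4.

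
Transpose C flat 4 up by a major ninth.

D flat 5

Counting two letter names plus an octave up from C lands on D.
A major ninth is 14 semitones; 14 semitones up from Cb4 gives Db5.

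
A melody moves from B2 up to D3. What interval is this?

B to D spans three letter names (B-C-D), so the interval is some kind of third.
B2 to D3 is 3 semitones, a half step short of the major third (4), so this is minor.

m3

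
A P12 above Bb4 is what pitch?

F6

Counting five letter names plus an octave up from B lands on F.
A perfect twelfth is 19 semitones; 19 semitones up from Bb4 gives F6.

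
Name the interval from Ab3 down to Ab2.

Descending from Ab3 to Ab2 is the same interval as ascending Ab2 to Ab3.
A to A is the same letter name, plus an octave — that makes it an octave of some quality.
The perfect octave spans 12 semitones, and Ab2 to Ab3 is exactly 12 semitones — so this is a perfect octave.

perfect octave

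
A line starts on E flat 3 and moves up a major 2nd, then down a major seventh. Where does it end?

G flat 2

A major second up from Eb3 is F3.
A major seventh down from F3 is Gb2.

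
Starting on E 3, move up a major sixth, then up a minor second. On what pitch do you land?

Up a major sixth from E3: C#4 (9 semitones up).
C#4 up a minor second → D4 (1 semitone).

D 4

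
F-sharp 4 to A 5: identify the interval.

minor 10th

F to A spans three letter names (F-G-A), plus an octave — that makes it a tenth of some quality.
F#4 to A5 is 15 semitones, a half step short of the major tenth (16), so this is minor.
(Equivalently, a compound minor third: a minor third plus an octave.)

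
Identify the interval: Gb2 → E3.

augmented sixth

G to E spans six letter names (G-A-B-C-D-E), so the interval is some kind of sixth.
The major sixth is 9 semitones; here we have 10, one semitone wider: augmented.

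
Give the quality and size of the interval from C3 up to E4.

major tenth

C to E spans three letter names (C-D-E), plus an octave, so the interval is some kind of tenth.
The major tenth spans 16 semitones, and C3 to E4 is exactly 16 semitones — so this is a major tenth.
(Equivalently, a compound major third: a major third plus an octave.)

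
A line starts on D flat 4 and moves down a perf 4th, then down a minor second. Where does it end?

G 3

A perfect fourth down from Db4 is Ab3.
Down a minor second from Ab3: G3 (1 semitone down).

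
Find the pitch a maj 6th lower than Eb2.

Gb1

Six letter names down from E: G.
A major sixth spans 9 semitones, so from Eb2 the target pitch is Gb1.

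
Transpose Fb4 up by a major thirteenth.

The thirteenth's letter: F up six letter names plus an octave → D.
A major thirteenth is 21 semitones; 21 semitones up from Fb4 gives Db6.

Db6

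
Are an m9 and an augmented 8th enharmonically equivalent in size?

Yes

Both span 13 semitones: a minor ninth and an augmented octave are the same chromatic distance.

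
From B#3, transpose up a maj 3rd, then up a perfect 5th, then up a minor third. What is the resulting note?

C##5

Up a major third from B#3: D##4 (4 semitones up).
D##4 up a perfect fifth → A##4 (7 semitones).
A##4 up a minor third → C##5 (3 semitones).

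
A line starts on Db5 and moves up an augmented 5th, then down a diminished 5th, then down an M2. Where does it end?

C#5

Up an augmented fifth from Db5: A5 (8 semitones up).
Down a diminished fifth from A5: D#5 (6 semitones down).
A major second down from D#5 is C#5.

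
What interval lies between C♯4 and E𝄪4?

augmented third

C to E spans three letter names (C-D-E), so the interval is some kind of third.
A major third would be 4 semitones; C#4 to E##4 is 5, one semitone wider, so the interval is augmented.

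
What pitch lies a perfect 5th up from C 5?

G 5

Counting five letter names up from C lands on G.
A perfect fifth is 7 semitones; 7 semitones up from C5 gives G5.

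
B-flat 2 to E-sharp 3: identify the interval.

AA4

B to E spans four letter names (B-C-D-E), so the interval is some kind of fourth.
The perfect fourth is 5 semitones; here we have 7, two semitones wider: doubly augmented.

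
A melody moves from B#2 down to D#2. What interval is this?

major 6th

Descending from B#2 to D#2 is the same interval as ascending D#2 to B#2.
D to B spans six letter names (D-E-F-G-A-B), so the interval is some kind of sixth.
D#2 to B#2 is 9 semitones, matching the major sixth exactly, so the quality is major.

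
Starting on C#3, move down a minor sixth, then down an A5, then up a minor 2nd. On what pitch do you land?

C#3 down a minor sixth → E#2 (8 semitones).
Down an augmented fifth from E#2: A1 (8 semitones down).
A1 up a minor second → Bb1 (1 semitone).

Bb1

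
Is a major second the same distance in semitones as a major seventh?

No

A major second is 2 semitones but a major seventh is 11 semitones — different sizes.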